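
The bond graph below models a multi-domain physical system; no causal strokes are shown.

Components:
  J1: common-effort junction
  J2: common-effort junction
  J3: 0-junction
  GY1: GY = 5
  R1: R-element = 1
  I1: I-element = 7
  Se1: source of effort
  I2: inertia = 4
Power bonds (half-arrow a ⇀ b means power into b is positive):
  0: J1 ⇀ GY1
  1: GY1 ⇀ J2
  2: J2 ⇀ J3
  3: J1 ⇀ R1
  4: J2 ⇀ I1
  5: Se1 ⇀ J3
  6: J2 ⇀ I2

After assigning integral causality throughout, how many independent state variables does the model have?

#5 stroke→J3  (source Se1 imposes e)
#2 stroke→J2  (J3 effort already set via bond 5)
#1 stroke→GY1  (J2: bond 2 brought effort, rest push out)
#4 stroke→I1  (common-e at J2 fixed by 2)
#6 stroke→I2  (J2: bond 2 brought effort, rest push out)
#0 stroke→GY1  (GY1 both-in/both-out from 1)
#3 stroke→J1  (only one effort-in slot at J1)

2  (I1, I2 all integral)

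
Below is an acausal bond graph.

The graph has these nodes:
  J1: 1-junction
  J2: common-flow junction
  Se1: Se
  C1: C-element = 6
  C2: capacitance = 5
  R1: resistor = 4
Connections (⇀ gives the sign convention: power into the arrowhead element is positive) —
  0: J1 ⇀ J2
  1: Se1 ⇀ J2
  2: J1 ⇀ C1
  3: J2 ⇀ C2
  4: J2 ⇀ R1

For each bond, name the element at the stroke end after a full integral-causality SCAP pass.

b1 stroke→J2  (Se1 fixes effort; stroke away)
b2 stroke→J1  (C1: C, integral causality)
b0 stroke→J2  (closing 1-jn rule on J1)
b3 stroke→J2  (C2 integral (e out))
b4 stroke→R1  (only one flow-in slot at J2)

#0 →J2
#1 →J2
#2 →J1
#3 →J2
#4 →R1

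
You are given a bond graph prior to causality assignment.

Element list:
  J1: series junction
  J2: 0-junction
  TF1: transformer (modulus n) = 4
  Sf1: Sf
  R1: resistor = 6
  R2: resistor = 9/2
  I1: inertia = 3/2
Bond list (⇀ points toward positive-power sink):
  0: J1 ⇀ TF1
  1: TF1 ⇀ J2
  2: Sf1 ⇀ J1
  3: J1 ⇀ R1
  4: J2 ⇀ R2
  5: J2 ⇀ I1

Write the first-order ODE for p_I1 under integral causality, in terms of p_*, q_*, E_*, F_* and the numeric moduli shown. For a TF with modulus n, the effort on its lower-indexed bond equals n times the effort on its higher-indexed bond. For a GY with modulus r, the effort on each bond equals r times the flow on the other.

dp_I1/dt = 18*F_Sf1 - 3*p_I1

#2 stroke at Sf1  (source Sf1 imposes f)
#0 stroke at J1  (1-jn J1 has f-setter on 2)
#3 stroke at J1  (common-f at J1 fixed by 2)
#1 stroke at TF1  (TF TF1: opposite of bond 0)
#5 stroke at I1  (I1: I, integral causality)
#4 stroke at J2  (only one effort-in slot at J2)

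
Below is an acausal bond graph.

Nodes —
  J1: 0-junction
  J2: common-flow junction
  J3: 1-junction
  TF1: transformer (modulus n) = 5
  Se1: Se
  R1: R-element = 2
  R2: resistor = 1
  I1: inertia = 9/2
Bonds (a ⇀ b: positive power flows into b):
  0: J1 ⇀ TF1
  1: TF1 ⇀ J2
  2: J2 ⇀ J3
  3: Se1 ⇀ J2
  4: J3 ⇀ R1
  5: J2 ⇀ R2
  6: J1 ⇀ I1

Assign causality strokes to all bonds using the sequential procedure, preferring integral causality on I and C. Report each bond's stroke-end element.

β3 stroke→J2  (Se1 fixes effort; stroke away)
β6 stroke→I1  (I1 integral (f out))
β0 stroke→J1  (J1: last free bond brings effort in)
β1 stroke→TF1  (TF1: transformer flips bond 0)
β2 stroke→J2  (1-jn J2 has f-setter on 1)
β5 stroke→J2  (1-jn J2 has f-setter on 1)
β4 stroke→J3  (1-jn J3 has f-setter on 2)

bond 0 |J1
bond 1 |TF1
bond 2 |J2
bond 3 |J2
bond 4 |J3
bond 5 |J2
bond 6 |I1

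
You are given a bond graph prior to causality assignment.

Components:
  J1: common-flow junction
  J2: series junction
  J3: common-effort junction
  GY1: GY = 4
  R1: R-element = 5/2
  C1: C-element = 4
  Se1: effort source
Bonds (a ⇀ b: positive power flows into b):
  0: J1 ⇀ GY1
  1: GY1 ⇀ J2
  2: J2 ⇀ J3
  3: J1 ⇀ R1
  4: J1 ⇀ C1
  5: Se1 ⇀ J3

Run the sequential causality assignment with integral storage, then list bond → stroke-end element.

b5 stroke→J3  (source Se1 imposes e)
b2 stroke→J2  (J3 effort already set via bond 5)
b1 stroke→GY1  (J2: last free bond brings flow in)
b0 stroke→GY1  (GY GY1: same side as bond 1)
b3 stroke→J1  (1-jn J1 has f-setter on 0)
b4 stroke→J1  (J1 flow already set via bond 0)

β0 stroke at GY1
β1 stroke at GY1
β2 stroke at J2
β3 stroke at J1
β4 stroke at J1
β5 stroke at J3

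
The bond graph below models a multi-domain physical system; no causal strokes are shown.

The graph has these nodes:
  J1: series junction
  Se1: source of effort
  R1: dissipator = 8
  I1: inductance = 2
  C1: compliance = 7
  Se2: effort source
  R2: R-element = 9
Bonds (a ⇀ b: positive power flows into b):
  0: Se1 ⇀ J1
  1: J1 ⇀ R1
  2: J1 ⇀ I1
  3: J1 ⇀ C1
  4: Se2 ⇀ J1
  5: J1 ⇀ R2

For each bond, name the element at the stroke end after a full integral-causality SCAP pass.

β0 stroke at J1  (source Se1 imposes e)
β4 stroke at J1  (Se2 (Se) sets effort on bond)
β2 stroke at I1  (I1: I, integral causality)
β1 stroke at J1  (1-jn J1 has f-setter on 2)
β3 stroke at J1  (J1: bond 2 brought flow, rest push out)
β5 stroke at J1  (1-jn J1 has f-setter on 2)

β0 stroke at J1
β1 stroke at J1
β2 stroke at I1
β3 stroke at J1
β4 stroke at J1
β5 stroke at J1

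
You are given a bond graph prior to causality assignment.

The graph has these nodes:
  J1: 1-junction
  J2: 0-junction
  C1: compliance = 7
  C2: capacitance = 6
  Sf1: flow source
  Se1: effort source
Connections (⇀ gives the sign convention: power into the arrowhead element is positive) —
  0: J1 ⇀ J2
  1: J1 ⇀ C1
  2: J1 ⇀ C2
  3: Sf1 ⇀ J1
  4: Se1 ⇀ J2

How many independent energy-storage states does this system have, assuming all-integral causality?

2  (C1, C2 all integral)

#3 |Sf1  (Sf1 fixes flow; stroke at Sf1)
#4 |J2  (Se1: effort source, stroke at far end)
#0 |J1  (J1: bond 3 brought flow, rest push out)
#1 |J1  (J1: bond 3 brought flow, rest push out)
#2 |J1  (1-jn J1 has f-setter on 3)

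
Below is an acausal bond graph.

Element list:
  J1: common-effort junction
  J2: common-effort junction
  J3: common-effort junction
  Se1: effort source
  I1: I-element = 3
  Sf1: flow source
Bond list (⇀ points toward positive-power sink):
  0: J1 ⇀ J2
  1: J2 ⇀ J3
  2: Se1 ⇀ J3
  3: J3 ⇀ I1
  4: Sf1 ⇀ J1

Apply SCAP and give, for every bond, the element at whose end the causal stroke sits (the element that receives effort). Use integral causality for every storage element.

bond 2 |J3  (Se1 fixes effort; stroke away)
bond 4 |Sf1  (Sf1 (Sf) sets flow on bond)
bond 0 |J1  (J1: last free bond brings effort in)
bond 1 |J2  (J2: last free bond brings effort in)
bond 3 |I1  (J3: bond 2 brought effort, rest push out)

bond 0 →J1
bond 1 →J2
bond 2 →J3
bond 3 →I1
bond 4 →Sf1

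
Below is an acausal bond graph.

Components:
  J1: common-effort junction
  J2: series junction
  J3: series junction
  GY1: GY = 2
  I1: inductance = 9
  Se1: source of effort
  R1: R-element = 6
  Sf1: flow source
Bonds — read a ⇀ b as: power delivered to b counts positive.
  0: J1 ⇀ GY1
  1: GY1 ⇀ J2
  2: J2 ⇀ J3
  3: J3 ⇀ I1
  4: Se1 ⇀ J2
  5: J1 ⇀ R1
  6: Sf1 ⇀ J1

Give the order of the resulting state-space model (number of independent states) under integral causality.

#4 →J2  (Se1 (Se) sets effort on bond)
#6 →Sf1  (Sf1 (Sf) sets flow on bond)
#3 →I1  (I1: I, integral causality)
#2 →J3  (common-f at J3 fixed by 3)
#1 →J2  (J2: bond 2 brought flow, rest push out)
#0 →J1  (GY GY1: same side as bond 1)
#5 →R1  (J1 effort already set via bond 0)

1  (I1 all integral)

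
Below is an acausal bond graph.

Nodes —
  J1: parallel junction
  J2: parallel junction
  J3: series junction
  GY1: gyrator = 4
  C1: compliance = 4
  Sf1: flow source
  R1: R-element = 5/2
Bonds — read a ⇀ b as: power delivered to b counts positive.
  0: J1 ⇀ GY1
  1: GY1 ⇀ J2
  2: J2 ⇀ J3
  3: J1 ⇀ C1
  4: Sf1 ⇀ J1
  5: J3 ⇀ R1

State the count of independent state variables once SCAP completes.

b4 |Sf1  (source Sf1 imposes f)
b3 |J1  (C1: C, integral causality)
b0 |GY1  (J1: bond 3 brought effort, rest push out)
b1 |GY1  (GY1: gyrator matches bond 0)
b2 |J2  (only one effort-in slot at J2)
b5 |J3  (J3: bond 2 brought flow, rest push out)

1  (C1 all integral)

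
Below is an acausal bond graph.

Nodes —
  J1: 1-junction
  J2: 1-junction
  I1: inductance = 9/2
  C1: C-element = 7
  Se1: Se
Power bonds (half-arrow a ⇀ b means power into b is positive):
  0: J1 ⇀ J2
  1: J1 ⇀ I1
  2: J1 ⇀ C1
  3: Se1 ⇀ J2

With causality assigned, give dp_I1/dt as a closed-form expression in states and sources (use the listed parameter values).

dp_I1/dt = E_Se1 - q_C1/7

β3 →J2  (source Se1 imposes e)
β0 →J1  (only one flow-in slot at J2)
β1 →I1  (prefer integral on I1)
β2 →J1  (1-jn J1 has f-setter on 1)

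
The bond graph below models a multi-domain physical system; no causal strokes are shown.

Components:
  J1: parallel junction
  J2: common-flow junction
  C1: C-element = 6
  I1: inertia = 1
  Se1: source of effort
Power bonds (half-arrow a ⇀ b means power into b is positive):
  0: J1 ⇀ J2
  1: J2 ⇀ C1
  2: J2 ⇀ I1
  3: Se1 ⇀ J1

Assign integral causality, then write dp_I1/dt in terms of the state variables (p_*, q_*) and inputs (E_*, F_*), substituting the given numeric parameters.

#3 |J1  (Se1 (Se) sets effort on bond)
#0 |J2  (common-e at J1 fixed by 3)
#1 |J2  (C1 integral (e out))
#2 |I1  (only one flow-in slot at J2)

dp_I1/dt = E_Se1 - q_C1/6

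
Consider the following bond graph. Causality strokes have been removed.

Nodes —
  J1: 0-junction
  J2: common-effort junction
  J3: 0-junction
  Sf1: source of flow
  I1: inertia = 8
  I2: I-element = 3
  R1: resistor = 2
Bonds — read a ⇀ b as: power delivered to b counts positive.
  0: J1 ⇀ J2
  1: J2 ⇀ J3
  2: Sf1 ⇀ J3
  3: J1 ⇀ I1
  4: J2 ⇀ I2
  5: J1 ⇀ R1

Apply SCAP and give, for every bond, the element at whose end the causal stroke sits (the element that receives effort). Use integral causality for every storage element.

#2 stroke at Sf1  (Sf1: flow source, stroke at near end)
#1 stroke at J3  (J3: last free bond brings effort in)
#3 stroke at I1  (prefer integral on I1)
#4 stroke at I2  (I2 integral (f out))
#0 stroke at J2  (closing 0-jn rule on J2)
#5 stroke at J1  (J1 needs exactly one e-in)

b0 →J2
b1 →J3
b2 →Sf1
b3 →I1
b4 →I2
b5 →J1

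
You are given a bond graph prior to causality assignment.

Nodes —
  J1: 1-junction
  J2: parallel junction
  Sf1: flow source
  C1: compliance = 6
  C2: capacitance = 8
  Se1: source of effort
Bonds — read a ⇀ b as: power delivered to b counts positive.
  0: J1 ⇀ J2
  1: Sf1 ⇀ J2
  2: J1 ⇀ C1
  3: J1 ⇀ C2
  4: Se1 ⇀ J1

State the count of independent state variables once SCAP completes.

bond 1 stroke→Sf1  (Sf1 fixes flow; stroke at Sf1)
bond 4 stroke→J1  (Se1 (Se) sets effort on bond)
bond 0 stroke→J2  (J2: last free bond brings effort in)
bond 2 stroke→J1  (J1: bond 0 brought flow, rest push out)
bond 3 stroke→J1  (1-jn J1 has f-setter on 0)

2  (C1, C2 all integral)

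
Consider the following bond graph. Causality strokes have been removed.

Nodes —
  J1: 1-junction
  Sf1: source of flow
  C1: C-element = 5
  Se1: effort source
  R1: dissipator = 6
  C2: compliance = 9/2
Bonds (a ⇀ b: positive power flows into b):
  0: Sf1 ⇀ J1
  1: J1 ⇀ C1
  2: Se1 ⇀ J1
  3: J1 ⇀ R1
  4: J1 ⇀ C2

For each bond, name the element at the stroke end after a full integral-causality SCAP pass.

β0 stroke→Sf1  (Sf1 (Sf) sets flow on bond)
β2 stroke→J1  (source Se1 imposes e)
β1 stroke→J1  (J1 flow already set via bond 0)
β3 stroke→J1  (J1: bond 0 brought flow, rest push out)
β4 stroke→J1  (1-jn J1 has f-setter on 0)

#0 stroke→Sf1
#1 stroke→J1
#2 stroke→J1
#3 stroke→J1
#4 stroke→J1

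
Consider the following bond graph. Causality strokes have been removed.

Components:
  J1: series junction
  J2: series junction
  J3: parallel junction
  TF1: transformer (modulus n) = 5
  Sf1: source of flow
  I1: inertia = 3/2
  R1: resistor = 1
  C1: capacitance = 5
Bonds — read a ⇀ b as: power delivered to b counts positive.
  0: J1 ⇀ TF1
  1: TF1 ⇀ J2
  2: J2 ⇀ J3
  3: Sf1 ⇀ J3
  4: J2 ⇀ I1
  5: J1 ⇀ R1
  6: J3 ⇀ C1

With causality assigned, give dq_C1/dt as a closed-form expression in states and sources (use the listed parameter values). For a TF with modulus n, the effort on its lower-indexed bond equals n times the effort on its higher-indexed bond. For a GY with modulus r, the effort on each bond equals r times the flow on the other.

#3 stroke→Sf1  (source Sf1 imposes f)
#4 stroke→I1  (prefer integral on I1)
#1 stroke→J2  (1-jn J2 has f-setter on 4)
#2 stroke→J2  (1-jn J2 has f-setter on 4)
#6 stroke→J3  (closing 0-jn rule on J3)
#0 stroke→TF1  (through TF1, causality passes straight; one stroke at TF1)
#5 stroke→J1  (common-f at J1 fixed by 0)

dq_C1/dt = F_Sf1 + 2*p_I1/3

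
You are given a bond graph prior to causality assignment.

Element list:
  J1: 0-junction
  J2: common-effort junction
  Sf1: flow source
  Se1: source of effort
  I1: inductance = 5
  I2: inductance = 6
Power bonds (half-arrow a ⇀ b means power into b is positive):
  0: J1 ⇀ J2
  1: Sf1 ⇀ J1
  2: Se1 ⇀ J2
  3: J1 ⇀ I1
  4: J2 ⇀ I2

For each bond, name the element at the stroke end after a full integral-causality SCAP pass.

b1 →Sf1  (source Sf1 imposes f)
b2 →J2  (Se1: effort source, stroke at far end)
b0 →J1  (common-e at J2 fixed by 2)
b4 →I2  (J2 effort already set via bond 2)
b3 →I1  (common-e at J1 fixed by 0)

bond 0 →J1
bond 1 →Sf1
bond 2 →J2
bond 3 →I1
bond 4 →I2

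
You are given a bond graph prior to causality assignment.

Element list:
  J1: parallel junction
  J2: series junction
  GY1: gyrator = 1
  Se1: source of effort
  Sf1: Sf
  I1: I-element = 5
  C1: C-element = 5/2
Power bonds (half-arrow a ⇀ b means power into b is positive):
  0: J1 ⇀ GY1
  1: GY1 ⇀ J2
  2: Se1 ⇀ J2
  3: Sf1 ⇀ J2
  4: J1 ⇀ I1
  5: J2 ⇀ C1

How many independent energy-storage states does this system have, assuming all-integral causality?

bond 2 stroke→J2  (Se1: effort source, stroke at far end)
bond 3 stroke→Sf1  (Sf1: flow source, stroke at near end)
bond 1 stroke→J2  (J2 flow already set via bond 3)
bond 5 stroke→J2  (J2: bond 3 brought flow, rest push out)
bond 0 stroke→J1  (GY GY1: same side as bond 1)
bond 4 stroke→I1  (J1: bond 0 brought effort, rest push out)

2  (C1, I1 all integral)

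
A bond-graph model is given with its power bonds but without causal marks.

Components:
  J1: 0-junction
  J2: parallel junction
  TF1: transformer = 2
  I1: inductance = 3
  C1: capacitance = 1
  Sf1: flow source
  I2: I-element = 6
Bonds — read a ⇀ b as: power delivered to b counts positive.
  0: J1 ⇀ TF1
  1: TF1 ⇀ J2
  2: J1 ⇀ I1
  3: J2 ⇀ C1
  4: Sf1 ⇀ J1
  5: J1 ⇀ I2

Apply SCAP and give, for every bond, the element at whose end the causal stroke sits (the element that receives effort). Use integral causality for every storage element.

β4 stroke at Sf1  (Sf1 fixes flow; stroke at Sf1)
β2 stroke at I1  (prefer integral on I1)
β3 stroke at J2  (C1: C, integral causality)
β1 stroke at TF1  (J2: bond 3 brought effort, rest push out)
β0 stroke at J1  (through TF1, causality passes straight; one stroke at TF1)
β5 stroke at I2  (common-e at J1 fixed by 0)

bond 0 →J1
bond 1 →TF1
bond 2 →I1
bond 3 →J2
bond 4 →Sf1
bond 5 →I2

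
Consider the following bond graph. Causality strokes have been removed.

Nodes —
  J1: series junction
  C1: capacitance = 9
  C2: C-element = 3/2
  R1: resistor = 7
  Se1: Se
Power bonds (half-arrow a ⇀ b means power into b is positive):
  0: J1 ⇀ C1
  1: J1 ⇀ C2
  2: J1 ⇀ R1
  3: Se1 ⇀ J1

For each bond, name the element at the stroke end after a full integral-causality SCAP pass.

#3 stroke→J1  (Se1: effort source, stroke at far end)
#0 stroke→J1  (C1 outputs effort q/C1)
#1 stroke→J1  (C2: C, integral causality)
#2 stroke→R1  (closing 1-jn rule on J1)

b0 stroke→J1
b1 stroke→J1
b2 stroke→R1
b3 stroke→J1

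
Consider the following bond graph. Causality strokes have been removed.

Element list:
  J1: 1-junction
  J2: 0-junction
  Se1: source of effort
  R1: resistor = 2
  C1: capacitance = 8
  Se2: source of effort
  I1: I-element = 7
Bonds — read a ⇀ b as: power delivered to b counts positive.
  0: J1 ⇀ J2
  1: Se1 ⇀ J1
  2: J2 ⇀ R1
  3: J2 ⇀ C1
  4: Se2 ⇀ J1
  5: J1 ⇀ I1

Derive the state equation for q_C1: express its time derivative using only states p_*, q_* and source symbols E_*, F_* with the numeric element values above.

dq_C1/dt = p_I1/7 - q_C1/16

bond 1 stroke at J1  (Se1 fixes effort; stroke away)
bond 4 stroke at J1  (Se2 (Se) sets effort on bond)
bond 3 stroke at J2  (prefer integral on C1)
bond 0 stroke at J1  (common-e at J2 fixed by 3)
bond 2 stroke at R1  (J2 effort already set via bond 3)
bond 5 stroke at I1  (J1 needs exactly one f-in)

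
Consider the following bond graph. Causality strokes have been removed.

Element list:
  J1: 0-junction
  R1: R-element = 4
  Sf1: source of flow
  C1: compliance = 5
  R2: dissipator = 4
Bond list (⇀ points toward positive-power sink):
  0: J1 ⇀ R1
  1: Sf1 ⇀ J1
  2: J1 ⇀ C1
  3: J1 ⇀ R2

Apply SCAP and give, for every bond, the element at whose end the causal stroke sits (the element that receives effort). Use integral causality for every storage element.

bond 0 →R1
bond 1 →Sf1
bond 2 →J1
bond 3 →R2

bond 1 |Sf1  (Sf1: flow source, stroke at near end)
bond 2 |J1  (C1 outputs effort q/C1)
bond 0 |R1  (J1 effort already set via bond 2)
bond 3 |R2  (common-e at J1 fixed by 2)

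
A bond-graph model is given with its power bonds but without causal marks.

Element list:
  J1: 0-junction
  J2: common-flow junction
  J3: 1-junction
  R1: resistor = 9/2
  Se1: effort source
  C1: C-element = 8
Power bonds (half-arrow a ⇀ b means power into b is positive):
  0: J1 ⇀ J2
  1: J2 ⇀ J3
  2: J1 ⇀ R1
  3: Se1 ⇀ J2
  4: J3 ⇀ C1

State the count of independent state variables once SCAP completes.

bond 3 stroke→J2  (Se1 fixes effort; stroke away)
bond 4 stroke→J3  (prefer integral on C1)
bond 1 stroke→J2  (J3 needs exactly one f-in)
bond 0 stroke→J1  (only one flow-in slot at J2)
bond 2 stroke→R1  (common-e at J1 fixed by 0)

1  (C1 all integral)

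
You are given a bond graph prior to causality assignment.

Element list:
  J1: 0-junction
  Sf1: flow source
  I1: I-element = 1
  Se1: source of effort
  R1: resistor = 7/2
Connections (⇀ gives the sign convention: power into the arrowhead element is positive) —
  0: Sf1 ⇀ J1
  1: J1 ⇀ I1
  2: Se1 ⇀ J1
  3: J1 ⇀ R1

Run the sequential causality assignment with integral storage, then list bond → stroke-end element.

#0 |Sf1
#1 |I1
#2 |J1
#3 |R1

#0 stroke at Sf1  (Sf1 fixes flow; stroke at Sf1)
#2 stroke at J1  (Se1: effort source, stroke at far end)
#1 stroke at I1  (J1 effort already set via bond 2)
#3 stroke at R1  (J1: bond 2 brought effort, rest push out)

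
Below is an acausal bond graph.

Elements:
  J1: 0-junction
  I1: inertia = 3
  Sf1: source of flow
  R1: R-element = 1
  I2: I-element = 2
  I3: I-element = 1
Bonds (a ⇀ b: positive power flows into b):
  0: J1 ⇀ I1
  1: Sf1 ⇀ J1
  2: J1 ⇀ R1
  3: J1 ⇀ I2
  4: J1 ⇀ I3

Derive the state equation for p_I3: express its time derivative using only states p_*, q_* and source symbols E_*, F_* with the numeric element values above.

β1 →Sf1  (Sf1 (Sf) sets flow on bond)
β0 →I1  (prefer integral on I1)
β3 →I2  (prefer integral on I2)
β4 →I3  (prefer integral on I3)
β2 →J1  (closing 0-jn rule on J1)

dp_I3/dt = F_Sf1 - p_I1/3 - p_I2/2 - p_I3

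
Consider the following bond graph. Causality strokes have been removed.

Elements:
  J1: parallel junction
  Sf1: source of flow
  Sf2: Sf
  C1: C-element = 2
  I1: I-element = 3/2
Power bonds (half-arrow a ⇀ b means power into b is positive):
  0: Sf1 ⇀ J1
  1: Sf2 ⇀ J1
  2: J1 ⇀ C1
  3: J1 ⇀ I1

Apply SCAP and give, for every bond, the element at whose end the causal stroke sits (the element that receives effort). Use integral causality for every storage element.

bond 0 stroke at Sf1
bond 1 stroke at Sf2
bond 2 stroke at J1
bond 3 stroke at I1

bond 0 stroke at Sf1  (Sf1: flow source, stroke at near end)
bond 1 stroke at Sf2  (Sf2 (Sf) sets flow on bond)
bond 2 stroke at J1  (prefer integral on C1)
bond 3 stroke at I1  (common-e at J1 fixed by 2)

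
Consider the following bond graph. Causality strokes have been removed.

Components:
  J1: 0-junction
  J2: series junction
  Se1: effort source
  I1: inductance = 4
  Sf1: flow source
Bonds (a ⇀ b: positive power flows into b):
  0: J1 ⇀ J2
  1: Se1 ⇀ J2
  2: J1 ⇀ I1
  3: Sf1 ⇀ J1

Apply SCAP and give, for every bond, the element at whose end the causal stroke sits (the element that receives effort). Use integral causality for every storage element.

#0 →J1
#1 →J2
#2 →I1
#3 →Sf1

bond 1 stroke→J2  (source Se1 imposes e)
bond 3 stroke→Sf1  (source Sf1 imposes f)
bond 0 stroke→J1  (J2 needs exactly one f-in)
bond 2 stroke→I1  (J1 effort already set via bond 0)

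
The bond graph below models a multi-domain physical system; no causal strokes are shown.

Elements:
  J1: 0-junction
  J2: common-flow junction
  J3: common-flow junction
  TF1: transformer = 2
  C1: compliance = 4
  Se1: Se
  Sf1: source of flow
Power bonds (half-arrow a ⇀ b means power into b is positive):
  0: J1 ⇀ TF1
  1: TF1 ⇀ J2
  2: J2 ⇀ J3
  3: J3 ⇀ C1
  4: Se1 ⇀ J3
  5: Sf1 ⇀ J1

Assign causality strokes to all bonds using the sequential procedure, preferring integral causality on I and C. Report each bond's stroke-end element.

β0 →J1
β1 →TF1
β2 →J2
β3 →J3
β4 →J3
β5 →Sf1

#4 →J3  (Se1 (Se) sets effort on bond)
#5 →Sf1  (source Sf1 imposes f)
#0 →J1  (closing 0-jn rule on J1)
#1 →TF1  (TF TF1: opposite of bond 0)
#2 →J2  (common-f at J2 fixed by 1)
#3 →J3  (J3 flow already set via bond 2)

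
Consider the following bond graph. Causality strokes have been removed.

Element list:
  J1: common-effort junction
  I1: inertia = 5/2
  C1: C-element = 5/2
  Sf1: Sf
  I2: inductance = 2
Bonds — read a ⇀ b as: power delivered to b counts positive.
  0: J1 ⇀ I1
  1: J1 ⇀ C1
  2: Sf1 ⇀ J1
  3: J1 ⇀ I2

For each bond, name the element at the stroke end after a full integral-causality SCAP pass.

#0 |I1
#1 |J1
#2 |Sf1
#3 |I2

#2 stroke→Sf1  (source Sf1 imposes f)
#0 stroke→I1  (I1: I, integral causality)
#1 stroke→J1  (C1 outputs effort q/C1)
#3 stroke→I2  (common-e at J1 fixed by 1)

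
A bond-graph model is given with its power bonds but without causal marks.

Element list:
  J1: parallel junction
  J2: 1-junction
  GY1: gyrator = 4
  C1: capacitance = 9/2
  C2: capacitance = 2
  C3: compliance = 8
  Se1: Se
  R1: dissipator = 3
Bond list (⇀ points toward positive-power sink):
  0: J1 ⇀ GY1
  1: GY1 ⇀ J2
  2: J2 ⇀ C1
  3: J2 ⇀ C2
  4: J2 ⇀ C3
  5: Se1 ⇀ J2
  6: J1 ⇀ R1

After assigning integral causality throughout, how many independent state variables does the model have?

3  (C1, C2, C3 all integral)

bond 5 stroke→J2  (source Se1 imposes e)
bond 2 stroke→J2  (C1: C, integral causality)
bond 3 stroke→J2  (C2: C, integral causality)
bond 4 stroke→J2  (prefer integral on C3)
bond 1 stroke→GY1  (closing 1-jn rule on J2)
bond 0 stroke→GY1  (GY1 both-in/both-out from 1)
bond 6 stroke→J1  (closing 0-jn rule on J1)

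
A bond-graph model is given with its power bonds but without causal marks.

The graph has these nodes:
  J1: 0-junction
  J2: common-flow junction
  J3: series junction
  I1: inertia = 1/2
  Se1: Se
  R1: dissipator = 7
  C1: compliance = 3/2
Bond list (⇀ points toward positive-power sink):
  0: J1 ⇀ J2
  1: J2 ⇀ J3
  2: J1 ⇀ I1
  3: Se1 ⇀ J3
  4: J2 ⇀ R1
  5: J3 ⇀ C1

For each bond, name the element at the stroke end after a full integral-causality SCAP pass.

bond 3 stroke at J3  (source Se1 imposes e)
bond 2 stroke at I1  (I1: I, integral causality)
bond 0 stroke at J1  (J1: last free bond brings effort in)
bond 1 stroke at J2  (1-jn J2 has f-setter on 0)
bond 4 stroke at J2  (J2 flow already set via bond 0)
bond 5 stroke at J3  (J3 flow already set via bond 1)

#0 stroke at J1
#1 stroke at J2
#2 stroke at I1
#3 stroke at J3
#4 stroke at J2
#5 stroke at J3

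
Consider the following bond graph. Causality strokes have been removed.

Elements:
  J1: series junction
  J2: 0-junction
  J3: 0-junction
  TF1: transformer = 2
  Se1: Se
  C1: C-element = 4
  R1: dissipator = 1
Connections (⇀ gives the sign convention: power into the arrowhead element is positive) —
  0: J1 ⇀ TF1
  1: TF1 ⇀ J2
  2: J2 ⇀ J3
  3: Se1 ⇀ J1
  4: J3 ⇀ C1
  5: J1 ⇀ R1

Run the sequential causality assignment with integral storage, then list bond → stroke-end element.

b0 →J1
b1 →TF1
b2 →J2
b3 →J1
b4 →J3
b5 →R1

#3 |J1  (Se1 (Se) sets effort on bond)
#4 |J3  (C1 outputs effort q/C1)
#2 |J2  (common-e at J3 fixed by 4)
#1 |TF1  (0-jn J2 has e-setter on 2)
#0 |J1  (through TF1, causality passes straight; one stroke at TF1)
#5 |R1  (J1: last free bond brings flow in)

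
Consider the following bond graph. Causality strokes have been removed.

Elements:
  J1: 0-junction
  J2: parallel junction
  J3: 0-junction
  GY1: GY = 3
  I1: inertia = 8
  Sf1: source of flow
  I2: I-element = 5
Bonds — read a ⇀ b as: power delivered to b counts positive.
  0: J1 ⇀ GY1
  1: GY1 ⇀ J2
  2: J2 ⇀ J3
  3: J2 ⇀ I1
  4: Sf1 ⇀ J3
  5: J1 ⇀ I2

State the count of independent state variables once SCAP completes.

bond 4 |Sf1  (Sf1 fixes flow; stroke at Sf1)
bond 2 |J3  (J3 needs exactly one e-in)
bond 3 |I1  (I1 integral (f out))
bond 1 |J2  (J2 needs exactly one e-in)
bond 0 |J1  (GY GY1: same side as bond 1)
bond 5 |I2  (J1 effort already set via bond 0)

2  (I1, I2 all integral)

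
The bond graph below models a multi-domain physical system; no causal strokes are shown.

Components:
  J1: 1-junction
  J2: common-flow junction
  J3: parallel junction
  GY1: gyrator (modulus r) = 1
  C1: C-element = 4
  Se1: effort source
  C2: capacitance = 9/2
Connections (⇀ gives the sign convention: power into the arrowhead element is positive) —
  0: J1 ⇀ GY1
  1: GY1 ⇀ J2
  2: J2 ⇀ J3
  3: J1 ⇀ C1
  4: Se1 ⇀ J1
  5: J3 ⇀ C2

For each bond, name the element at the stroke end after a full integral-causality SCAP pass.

β4 |J1  (Se1: effort source, stroke at far end)
β3 |J1  (C1 outputs effort q/C1)
β0 |GY1  (J1 needs exactly one f-in)
β1 |GY1  (GY1 both-in/both-out from 0)
β2 |J2  (common-f at J2 fixed by 1)
β5 |J3  (closing 0-jn rule on J3)

#0 stroke→GY1
#1 stroke→GY1
#2 stroke→J2
#3 stroke→J1
#4 stroke→J1
#5 stroke→J3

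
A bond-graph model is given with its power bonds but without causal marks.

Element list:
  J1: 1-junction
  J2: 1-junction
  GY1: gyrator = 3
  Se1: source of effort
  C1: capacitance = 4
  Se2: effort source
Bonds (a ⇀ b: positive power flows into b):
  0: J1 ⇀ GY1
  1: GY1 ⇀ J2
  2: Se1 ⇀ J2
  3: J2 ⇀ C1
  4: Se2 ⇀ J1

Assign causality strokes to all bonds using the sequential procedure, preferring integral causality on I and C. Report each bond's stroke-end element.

b0 stroke→GY1
b1 stroke→GY1
b2 stroke→J2
b3 stroke→J2
b4 stroke→J1

#2 stroke→J2  (Se1 (Se) sets effort on bond)
#4 stroke→J1  (Se2 fixes effort; stroke away)
#0 stroke→GY1  (only one flow-in slot at J1)
#1 stroke→GY1  (GY GY1: same side as bond 0)
#3 stroke→J2  (J2 flow already set via bond 1)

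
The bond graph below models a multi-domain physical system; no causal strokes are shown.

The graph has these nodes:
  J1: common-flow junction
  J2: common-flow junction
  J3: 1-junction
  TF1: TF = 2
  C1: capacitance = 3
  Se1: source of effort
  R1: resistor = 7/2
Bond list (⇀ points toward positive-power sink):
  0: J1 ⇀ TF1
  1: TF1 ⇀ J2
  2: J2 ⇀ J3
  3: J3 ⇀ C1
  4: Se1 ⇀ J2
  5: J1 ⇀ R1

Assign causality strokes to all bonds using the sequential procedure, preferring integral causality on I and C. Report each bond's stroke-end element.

#4 →J2  (Se1 (Se) sets effort on bond)
#3 →J3  (C1: C, integral causality)
#2 →J2  (only one flow-in slot at J3)
#1 →TF1  (J2: last free bond brings flow in)
#0 →J1  (TF1: transformer flips bond 1)
#5 →R1  (closing 1-jn rule on J1)

β0 |J1
β1 |TF1
β2 |J2
β3 |J3
β4 |J2
β5 |R1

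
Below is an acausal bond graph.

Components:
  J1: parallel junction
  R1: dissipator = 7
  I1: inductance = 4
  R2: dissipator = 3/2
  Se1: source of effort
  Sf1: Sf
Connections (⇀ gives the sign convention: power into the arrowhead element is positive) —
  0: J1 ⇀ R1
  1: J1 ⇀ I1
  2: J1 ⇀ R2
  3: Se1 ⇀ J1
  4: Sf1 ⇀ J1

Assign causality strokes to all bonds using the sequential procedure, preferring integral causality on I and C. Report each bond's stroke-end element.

#3 →J1  (Se1: effort source, stroke at far end)
#4 →Sf1  (Sf1: flow source, stroke at near end)
#0 →R1  (J1 effort already set via bond 3)
#1 →I1  (0-jn J1 has e-setter on 3)
#2 →R2  (J1 effort already set via bond 3)

#0 →R1
#1 →I1
#2 →R2
#3 →J1
#4 →Sf1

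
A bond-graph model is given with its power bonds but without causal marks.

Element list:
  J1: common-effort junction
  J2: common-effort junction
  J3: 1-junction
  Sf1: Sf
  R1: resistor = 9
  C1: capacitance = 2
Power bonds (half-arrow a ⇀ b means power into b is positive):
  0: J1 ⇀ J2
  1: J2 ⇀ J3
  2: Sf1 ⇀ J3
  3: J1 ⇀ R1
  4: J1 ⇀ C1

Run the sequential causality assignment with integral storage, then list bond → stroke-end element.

b2 →Sf1  (Sf1: flow source, stroke at near end)
b1 →J3  (1-jn J3 has f-setter on 2)
b0 →J2  (J2: last free bond brings effort in)
b4 →J1  (C1 outputs effort q/C1)
b3 →R1  (common-e at J1 fixed by 4)

bond 0 stroke at J2
bond 1 stroke at J3
bond 2 stroke at Sf1
bond 3 stroke at R1
bond 4 stroke at J1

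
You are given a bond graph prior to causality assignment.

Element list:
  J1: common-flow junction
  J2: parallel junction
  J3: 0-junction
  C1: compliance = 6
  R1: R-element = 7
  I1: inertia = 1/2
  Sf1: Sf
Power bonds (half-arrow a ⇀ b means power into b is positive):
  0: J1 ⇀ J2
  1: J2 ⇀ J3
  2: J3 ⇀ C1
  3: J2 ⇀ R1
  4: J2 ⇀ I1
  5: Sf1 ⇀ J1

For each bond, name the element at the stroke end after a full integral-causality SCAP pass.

β5 stroke→Sf1  (Sf1: flow source, stroke at near end)
β0 stroke→J1  (common-f at J1 fixed by 5)
β2 stroke→J3  (C1: C, integral causality)
β1 stroke→J2  (0-jn J3 has e-setter on 2)
β3 stroke→R1  (J2 effort already set via bond 1)
β4 stroke→I1  (0-jn J2 has e-setter on 1)

β0 →J1
β1 →J2
β2 →J3
β3 →R1
β4 →I1
β5 →Sf1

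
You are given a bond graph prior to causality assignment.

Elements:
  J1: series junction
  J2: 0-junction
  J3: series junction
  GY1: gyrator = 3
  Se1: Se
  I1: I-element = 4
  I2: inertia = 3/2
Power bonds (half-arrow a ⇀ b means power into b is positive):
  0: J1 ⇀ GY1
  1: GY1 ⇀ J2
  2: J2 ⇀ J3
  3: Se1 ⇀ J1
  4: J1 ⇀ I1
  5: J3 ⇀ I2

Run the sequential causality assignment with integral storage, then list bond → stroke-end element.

β3 stroke at J1  (Se1: effort source, stroke at far end)
β4 stroke at I1  (prefer integral on I1)
β0 stroke at J1  (1-jn J1 has f-setter on 4)
β1 stroke at J2  (GY GY1: same side as bond 0)
β2 stroke at J3  (J2: bond 1 brought effort, rest push out)
β5 stroke at I2  (J3 needs exactly one f-in)

β0 →J1
β1 →J2
β2 →J3
β3 →J1
β4 →I1
β5 →I2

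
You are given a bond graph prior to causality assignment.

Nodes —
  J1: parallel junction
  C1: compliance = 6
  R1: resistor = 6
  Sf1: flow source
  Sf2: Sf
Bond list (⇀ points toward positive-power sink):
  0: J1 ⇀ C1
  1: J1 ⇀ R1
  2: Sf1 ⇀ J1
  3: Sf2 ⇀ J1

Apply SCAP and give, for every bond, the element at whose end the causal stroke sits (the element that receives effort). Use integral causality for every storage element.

β2 |Sf1  (Sf1 fixes flow; stroke at Sf1)
β3 |Sf2  (Sf2: flow source, stroke at near end)
β0 |J1  (prefer integral on C1)
β1 |R1  (J1 effort already set via bond 0)

bond 0 |J1
bond 1 |R1
bond 2 |Sf1
bond 3 |Sf2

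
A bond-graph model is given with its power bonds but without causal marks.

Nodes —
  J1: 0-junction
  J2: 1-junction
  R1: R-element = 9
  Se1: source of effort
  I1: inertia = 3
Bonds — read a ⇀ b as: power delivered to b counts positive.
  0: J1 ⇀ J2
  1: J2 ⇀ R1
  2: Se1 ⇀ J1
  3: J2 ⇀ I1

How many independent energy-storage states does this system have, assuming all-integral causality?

β2 stroke at J1  (Se1: effort source, stroke at far end)
β0 stroke at J2  (0-jn J1 has e-setter on 2)
β3 stroke at I1  (I1: I, integral causality)
β1 stroke at J2  (1-jn J2 has f-setter on 3)

1  (I1 all integral)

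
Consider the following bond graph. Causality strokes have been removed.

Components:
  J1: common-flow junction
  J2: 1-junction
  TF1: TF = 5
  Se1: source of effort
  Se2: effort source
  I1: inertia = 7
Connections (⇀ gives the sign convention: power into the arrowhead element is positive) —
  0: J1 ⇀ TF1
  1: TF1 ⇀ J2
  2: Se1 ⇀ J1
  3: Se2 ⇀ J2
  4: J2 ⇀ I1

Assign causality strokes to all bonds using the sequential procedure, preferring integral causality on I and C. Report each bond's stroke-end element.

b0 stroke at TF1
b1 stroke at J2
b2 stroke at J1
b3 stroke at J2
b4 stroke at I1

β2 stroke→J1  (Se1 fixes effort; stroke away)
β3 stroke→J2  (Se2: effort source, stroke at far end)
β0 stroke→TF1  (J1: last free bond brings flow in)
β1 stroke→J2  (through TF1, causality passes straight; one stroke at TF1)
β4 stroke→I1  (J2 needs exactly one f-in)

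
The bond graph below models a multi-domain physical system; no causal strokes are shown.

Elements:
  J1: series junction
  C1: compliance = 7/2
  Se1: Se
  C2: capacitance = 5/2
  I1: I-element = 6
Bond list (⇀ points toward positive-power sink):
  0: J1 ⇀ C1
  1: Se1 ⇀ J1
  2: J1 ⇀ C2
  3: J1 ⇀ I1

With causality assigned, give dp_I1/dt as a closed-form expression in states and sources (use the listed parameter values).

b1 →J1  (Se1: effort source, stroke at far end)
b0 →J1  (C1: C, integral causality)
b2 →J1  (C2 integral (e out))
b3 →I1  (J1 needs exactly one f-in)

dp_I1/dt = E_Se1 - 2*q_C1/7 - 2*q_C2/5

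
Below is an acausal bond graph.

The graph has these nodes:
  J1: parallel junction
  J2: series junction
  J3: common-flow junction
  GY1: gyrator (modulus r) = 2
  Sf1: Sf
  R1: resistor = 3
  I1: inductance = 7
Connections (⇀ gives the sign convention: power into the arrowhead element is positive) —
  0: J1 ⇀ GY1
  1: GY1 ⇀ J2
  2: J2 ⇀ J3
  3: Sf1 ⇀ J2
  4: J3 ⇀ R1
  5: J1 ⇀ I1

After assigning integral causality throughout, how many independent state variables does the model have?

1  (I1 all integral)

β3 |Sf1  (source Sf1 imposes f)
β1 |J2  (common-f at J2 fixed by 3)
β2 |J2  (J2 flow already set via bond 3)
β4 |J3  (J3: bond 2 brought flow, rest push out)
β0 |J1  (through GY1, causality inverts; strokes same side of GY1)
β5 |I1  (0-jn J1 has e-setter on 0)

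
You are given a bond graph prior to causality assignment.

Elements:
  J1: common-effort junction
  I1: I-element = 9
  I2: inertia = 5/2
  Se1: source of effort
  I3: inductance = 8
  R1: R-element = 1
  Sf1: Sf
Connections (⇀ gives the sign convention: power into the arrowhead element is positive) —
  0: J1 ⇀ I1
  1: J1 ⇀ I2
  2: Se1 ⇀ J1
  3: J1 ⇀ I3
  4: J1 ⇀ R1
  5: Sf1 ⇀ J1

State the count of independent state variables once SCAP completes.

β2 stroke→J1  (Se1 fixes effort; stroke away)
β5 stroke→Sf1  (Sf1 fixes flow; stroke at Sf1)
β0 stroke→I1  (common-e at J1 fixed by 2)
β1 stroke→I2  (J1: bond 2 brought effort, rest push out)
β3 stroke→I3  (common-e at J1 fixed by 2)
β4 stroke→R1  (J1 effort already set via bond 2)

3  (I1, I2, I3 all integral)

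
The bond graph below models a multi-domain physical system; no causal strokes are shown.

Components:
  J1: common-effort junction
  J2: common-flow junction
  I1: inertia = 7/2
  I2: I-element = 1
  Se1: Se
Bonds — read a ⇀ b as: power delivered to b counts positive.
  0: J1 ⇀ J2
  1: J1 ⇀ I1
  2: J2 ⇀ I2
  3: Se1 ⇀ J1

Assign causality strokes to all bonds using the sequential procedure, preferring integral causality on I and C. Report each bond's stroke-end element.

b3 |J1  (Se1 fixes effort; stroke away)
b0 |J2  (0-jn J1 has e-setter on 3)
b1 |I1  (J1: bond 3 brought effort, rest push out)
b2 |I2  (only one flow-in slot at J2)

β0 stroke→J2
β1 stroke→I1
β2 stroke→I2
β3 stroke→J1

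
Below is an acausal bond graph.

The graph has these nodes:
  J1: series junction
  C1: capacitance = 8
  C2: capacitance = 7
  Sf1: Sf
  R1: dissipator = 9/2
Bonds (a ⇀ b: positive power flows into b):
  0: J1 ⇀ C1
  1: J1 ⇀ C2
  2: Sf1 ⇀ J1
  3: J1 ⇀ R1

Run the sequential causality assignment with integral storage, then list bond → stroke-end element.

#0 |J1
#1 |J1
#2 |Sf1
#3 |J1

#2 stroke at Sf1  (source Sf1 imposes f)
#0 stroke at J1  (J1 flow already set via bond 2)
#1 stroke at J1  (J1 flow already set via bond 2)
#3 stroke at J1  (common-f at J1 fixed by 2)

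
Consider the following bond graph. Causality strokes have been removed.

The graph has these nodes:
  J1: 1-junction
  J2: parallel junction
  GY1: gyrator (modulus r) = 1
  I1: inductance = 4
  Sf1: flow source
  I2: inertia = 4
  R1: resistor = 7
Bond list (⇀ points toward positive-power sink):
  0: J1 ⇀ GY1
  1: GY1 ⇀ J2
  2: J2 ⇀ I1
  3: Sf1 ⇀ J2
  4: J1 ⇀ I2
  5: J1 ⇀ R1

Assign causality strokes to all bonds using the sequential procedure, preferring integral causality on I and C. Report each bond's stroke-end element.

β0 →J1
β1 →J2
β2 →I1
β3 →Sf1
β4 →I2
β5 →J1

β3 →Sf1  (Sf1 (Sf) sets flow on bond)
β2 →I1  (I1 integral (f out))
β1 →J2  (J2 needs exactly one e-in)
β0 →J1  (GY1: gyrator matches bond 1)
β4 →I2  (I2 integral (f out))
β5 →J1  (1-jn J1 has f-setter on 4)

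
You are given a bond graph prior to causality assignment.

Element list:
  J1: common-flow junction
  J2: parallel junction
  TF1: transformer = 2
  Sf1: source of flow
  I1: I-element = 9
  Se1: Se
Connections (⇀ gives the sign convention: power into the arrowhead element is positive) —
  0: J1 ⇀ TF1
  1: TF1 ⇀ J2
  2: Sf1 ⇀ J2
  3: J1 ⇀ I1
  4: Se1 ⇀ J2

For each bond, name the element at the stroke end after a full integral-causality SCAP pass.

β0 →J1
β1 →TF1
β2 →Sf1
β3 →I1
β4 →J2

#2 stroke→Sf1  (source Sf1 imposes f)
#4 stroke→J2  (Se1: effort source, stroke at far end)
#1 stroke→TF1  (J2 effort already set via bond 4)
#0 stroke→J1  (TF1 one-in-one-out from 1)
#3 stroke→I1  (only one flow-in slot at J1)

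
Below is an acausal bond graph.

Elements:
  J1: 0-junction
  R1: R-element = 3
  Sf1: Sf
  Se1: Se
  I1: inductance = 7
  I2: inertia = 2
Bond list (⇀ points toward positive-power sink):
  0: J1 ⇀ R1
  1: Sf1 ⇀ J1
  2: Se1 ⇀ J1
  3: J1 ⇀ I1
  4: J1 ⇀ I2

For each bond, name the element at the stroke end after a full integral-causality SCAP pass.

bond 0 stroke at R1
bond 1 stroke at Sf1
bond 2 stroke at J1
bond 3 stroke at I1
bond 4 stroke at I2

#1 →Sf1  (Sf1 fixes flow; stroke at Sf1)
#2 →J1  (Se1: effort source, stroke at far end)
#0 →R1  (J1: bond 2 brought effort, rest push out)
#3 →I1  (J1 effort already set via bond 2)
#4 →I2  (0-jn J1 has e-setter on 2)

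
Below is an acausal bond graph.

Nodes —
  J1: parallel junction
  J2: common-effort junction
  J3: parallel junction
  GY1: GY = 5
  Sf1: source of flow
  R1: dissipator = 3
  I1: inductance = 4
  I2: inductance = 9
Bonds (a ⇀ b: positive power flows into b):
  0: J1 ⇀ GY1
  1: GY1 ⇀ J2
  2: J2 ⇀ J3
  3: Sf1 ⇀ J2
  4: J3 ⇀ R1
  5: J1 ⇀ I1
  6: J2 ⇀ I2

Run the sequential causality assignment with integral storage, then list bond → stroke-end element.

bond 3 stroke→Sf1  (source Sf1 imposes f)
bond 5 stroke→I1  (I1 integral (f out))
bond 0 stroke→J1  (closing 0-jn rule on J1)
bond 1 stroke→J2  (through GY1, causality inverts; strokes same side of GY1)
bond 2 stroke→J3  (common-e at J2 fixed by 1)
bond 6 stroke→I2  (J2 effort already set via bond 1)
bond 4 stroke→R1  (J3: bond 2 brought effort, rest push out)

β0 |J1
β1 |J2
β2 |J3
β3 |Sf1
β4 |R1
β5 |I1
β6 |I2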